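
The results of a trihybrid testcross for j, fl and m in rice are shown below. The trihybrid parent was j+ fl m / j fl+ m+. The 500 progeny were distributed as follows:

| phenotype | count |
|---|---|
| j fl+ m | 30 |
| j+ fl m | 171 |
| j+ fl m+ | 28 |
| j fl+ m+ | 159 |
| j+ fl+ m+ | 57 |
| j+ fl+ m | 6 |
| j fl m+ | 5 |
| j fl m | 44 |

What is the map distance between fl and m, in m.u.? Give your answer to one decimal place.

13.8 m.u.

The two rarest classes, j+ fl+ m and j fl m+, are the double crossovers. Comparing them with the parentals, only the fl allele has switched, so fl is the middle locus and the order is m – fl – j.
Crossovers in the m–fl interval produce the single-crossover classes j+ fl m+ and j fl+ m (28 + 30 = 58) plus the double crossovers (11).
RF(m–fl) = (58 + 11) / 500 = 69/500 = 0.1380 → 13.8 m.u.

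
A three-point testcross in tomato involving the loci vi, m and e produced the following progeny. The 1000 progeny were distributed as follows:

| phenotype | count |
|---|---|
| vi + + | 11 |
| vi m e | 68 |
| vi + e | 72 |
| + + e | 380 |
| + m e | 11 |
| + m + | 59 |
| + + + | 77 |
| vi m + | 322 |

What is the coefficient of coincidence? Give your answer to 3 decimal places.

0.861

The two most frequent reciprocal classes, + + e and vi m +, are the parental types, so the F1 was + + e / vi m +.
The two rarest classes, + m e and vi + +, are the double crossovers. Comparing them with the parentals, only the m allele has switched, so m is the middle locus and the order is e – m – vi.
e–m: (145 + 22)/1000 = 0.1670; m–vi: (131 + 22)/1000 = 0.1530.
Expected DCO frequency = 0.1670 × 0.1530 ≈ 0.02555; observed = 22/1000 ≈ 0.02200.
Coefficient of coincidence = 0.02200/0.02555 ≈ 0.861.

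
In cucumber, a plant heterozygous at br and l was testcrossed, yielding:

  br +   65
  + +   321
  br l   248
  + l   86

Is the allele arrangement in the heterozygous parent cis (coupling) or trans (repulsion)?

cis

The two most frequent classes are + + (321) and br l (248); these are the parental (non-recombinant) types.
So the F1 carried + + on one chromosome and br l on the other — the recessive alleles are on the same chromosome (cis / coupling).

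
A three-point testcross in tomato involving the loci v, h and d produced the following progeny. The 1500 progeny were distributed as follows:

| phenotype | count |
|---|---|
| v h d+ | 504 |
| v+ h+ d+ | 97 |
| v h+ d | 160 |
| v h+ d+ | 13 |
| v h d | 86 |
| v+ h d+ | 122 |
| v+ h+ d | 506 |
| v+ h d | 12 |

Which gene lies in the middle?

The two most frequent reciprocal classes, v+ h+ d and v h d+, are the parental types, so the F1 was v+ h+ d / v h d+.
The two rarest classes, v+ h d and v h+ d+, are the double crossovers. Comparing them with the parentals, only the h allele has switched, so h is the middle locus and the order is d – h – v.

h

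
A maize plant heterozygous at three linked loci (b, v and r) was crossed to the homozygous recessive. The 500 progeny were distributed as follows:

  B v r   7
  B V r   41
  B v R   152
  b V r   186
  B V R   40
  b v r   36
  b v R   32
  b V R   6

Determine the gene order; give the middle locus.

r

The two most frequent reciprocal classes, B v R and b V r, are the parental types, so the F1 was B v R / b V r.
The two rarest classes, B v r and b V R, are the double crossovers. Comparing them with the parentals, only the r allele has switched, so r is the middle locus and the order is b – r – v.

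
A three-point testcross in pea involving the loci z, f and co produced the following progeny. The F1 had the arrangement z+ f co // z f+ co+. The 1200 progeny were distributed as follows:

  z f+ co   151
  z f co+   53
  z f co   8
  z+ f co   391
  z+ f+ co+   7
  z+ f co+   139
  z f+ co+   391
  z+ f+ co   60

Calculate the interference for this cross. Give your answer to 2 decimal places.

0.54

The two rarest classes, z f co and z+ f+ co+, are the double crossovers. Comparing them with the parentals, only the z allele has switched, so z is the middle locus and the order is co – z – f.
co–z: (290 + 15)/1200 = 0.2542; z–f: (113 + 15)/1200 = 0.1067.
Expected DCO frequency = 0.2542 × 0.1067 ≈ 0.02712; observed = 15/1200 ≈ 0.01250.
Coefficient of coincidence = 0.01250/0.02712 ≈ 0.46; interference = 1 − 0.46 = 0.54.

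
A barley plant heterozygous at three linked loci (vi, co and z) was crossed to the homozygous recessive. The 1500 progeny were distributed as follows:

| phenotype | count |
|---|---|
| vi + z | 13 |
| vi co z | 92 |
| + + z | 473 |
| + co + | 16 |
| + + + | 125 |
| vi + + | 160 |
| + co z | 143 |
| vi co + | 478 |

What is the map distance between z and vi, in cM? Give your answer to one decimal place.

The two most frequent reciprocal classes, vi co + and + + z, are the parental types, so the F1 was vi co + / + + z.
The two rarest classes, + co + and vi + z, are the double crossovers. Comparing them with the parentals, only the vi allele has switched, so vi is the middle locus and the order is co – vi – z.
Crossovers in the vi–z interval produce the single-crossover classes vi co z and + + + (92 + 125 = 217) plus the double crossovers (29).
RF(vi–z) = (217 + 29) / 1500 = 246/1500 = 0.1640 → 16.4 cM.

16.4 cM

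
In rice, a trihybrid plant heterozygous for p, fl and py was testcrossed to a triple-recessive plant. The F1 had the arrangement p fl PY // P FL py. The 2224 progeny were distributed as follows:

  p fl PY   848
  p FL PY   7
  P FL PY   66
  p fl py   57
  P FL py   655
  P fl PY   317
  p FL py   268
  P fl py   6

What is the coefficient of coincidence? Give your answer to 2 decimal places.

0.36

The two rarest classes, p FL PY and P fl py, are the double crossovers. Comparing them with the parentals, only the fl allele has switched, so fl is the middle locus and the order is p – fl – py.
p–fl: (585 + 13)/2224 = 0.2689; fl–py: (123 + 13)/2224 = 0.0612.
Expected DCO frequency = 0.2689 × 0.0612 ≈ 0.01646; observed = 13/2224 ≈ 0.00585.
Coefficient of coincidence = 0.00585/0.01646 ≈ 0.36.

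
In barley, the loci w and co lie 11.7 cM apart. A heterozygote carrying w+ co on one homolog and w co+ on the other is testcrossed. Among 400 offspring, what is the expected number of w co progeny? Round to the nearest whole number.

23

A map distance of 11.7 cM corresponds to a recombination frequency of 0.117.
The F1 is w+ co / w co+, so w co is a recombinant gamete class with expected frequency r/2 = 0.117/2 = 0.0585.
Expected number = 0.0585 × 400 = 23.40 ≈ 23.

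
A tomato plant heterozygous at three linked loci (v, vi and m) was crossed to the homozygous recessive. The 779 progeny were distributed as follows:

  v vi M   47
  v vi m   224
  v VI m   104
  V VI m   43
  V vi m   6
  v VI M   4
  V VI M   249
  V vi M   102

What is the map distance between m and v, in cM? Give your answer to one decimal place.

The two most frequent reciprocal classes, v vi m and V VI M, are the parental types, so the F1 was v vi m / V VI M.
The two rarest classes, V vi m and v VI M, are the double crossovers. Comparing them with the parentals, only the v allele has switched, so v is the middle locus and the order is m – v – vi.
Crossovers in the m–v interval produce the single-crossover classes v vi M and V VI m (47 + 43 = 90) plus the double crossovers (10).
RF(m–v) = (90 + 10) / 779 = 100/779 = 0.1284 → 12.8 cM.

12.8 cM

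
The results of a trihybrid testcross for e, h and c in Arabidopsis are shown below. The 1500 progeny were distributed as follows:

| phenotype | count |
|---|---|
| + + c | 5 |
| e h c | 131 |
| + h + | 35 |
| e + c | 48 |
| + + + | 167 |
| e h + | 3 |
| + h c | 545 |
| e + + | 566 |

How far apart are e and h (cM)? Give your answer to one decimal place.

20.4 cM

The two most frequent reciprocal classes, e + + and + h c, are the parental types, so the F1 was e + + / + h c.
The two rarest classes, e h + and + + c, are the double crossovers. Comparing them with the parentals, only the h allele has switched, so h is the middle locus and the order is e – h – c.
Crossovers in the e–h interval produce the single-crossover classes + + + and e h c (167 + 131 = 298) plus the double crossovers (8).
RF(e–h) = (298 + 8) / 1500 = 306/1500 = 0.2040 → 20.4 cM.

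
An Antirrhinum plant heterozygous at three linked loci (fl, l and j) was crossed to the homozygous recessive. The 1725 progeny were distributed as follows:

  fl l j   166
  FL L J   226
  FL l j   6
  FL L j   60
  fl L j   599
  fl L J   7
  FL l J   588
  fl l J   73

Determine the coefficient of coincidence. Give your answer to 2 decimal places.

The two most frequent reciprocal classes, fl L j and FL l J, are the parental types, so the F1 was fl L j / FL l J.
The two rarest classes, fl L J and FL l j, are the double crossovers. Comparing them with the parentals, only the j allele has switched, so j is the middle locus and the order is l – j – fl.
l–j: (392 + 13)/1725 = 0.2348; j–fl: (133 + 13)/1725 = 0.0846.
Expected DCO frequency = 0.2348 × 0.0846 ≈ 0.01986; observed = 13/1725 ≈ 0.00754.
Coefficient of coincidence = 0.00754/0.01986 ≈ 0.38.

0.38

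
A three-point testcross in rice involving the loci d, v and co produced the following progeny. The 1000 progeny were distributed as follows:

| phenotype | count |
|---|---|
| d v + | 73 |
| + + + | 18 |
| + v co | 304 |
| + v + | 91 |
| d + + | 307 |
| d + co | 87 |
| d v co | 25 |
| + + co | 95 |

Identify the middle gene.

d

The two most frequent reciprocal classes, + v co and d + +, are the parental types, so the F1 was + v co / d + +.
The two rarest classes, d v co and + + +, are the double crossovers. Comparing them with the parentals, only the d allele has switched, so d is the middle locus and the order is v – d – co.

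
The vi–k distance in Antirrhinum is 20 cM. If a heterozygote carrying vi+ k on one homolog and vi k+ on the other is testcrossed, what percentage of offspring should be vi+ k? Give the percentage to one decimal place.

A map distance of 20 cM corresponds to a recombination frequency of 0.200.
The F1 is vi+ k / vi k+, so vi+ k is a parental gamete class with expected frequency (1 − r)/2 = 0.800/2 = 0.4000.
That is 0.4000 = 40.0% of the progeny.

40.0%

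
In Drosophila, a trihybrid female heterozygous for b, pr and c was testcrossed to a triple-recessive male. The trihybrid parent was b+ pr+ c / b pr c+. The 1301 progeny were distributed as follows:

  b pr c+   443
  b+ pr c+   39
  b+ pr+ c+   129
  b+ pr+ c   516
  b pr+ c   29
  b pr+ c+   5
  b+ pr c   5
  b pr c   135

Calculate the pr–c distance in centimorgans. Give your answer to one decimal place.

21.1 centimorgans

The two rarest classes, b+ pr c and b pr+ c+, are the double crossovers. Comparing them with the parentals, only the pr allele has switched, so pr is the middle locus and the order is c – pr – b.
Crossovers in the c–pr interval produce the single-crossover classes b+ pr+ c+ and b pr c (129 + 135 = 264) plus the double crossovers (10).
RF(c–pr) = (264 + 10) / 1301 = 274/1301 = 0.2106 → 21.1 centimorgans.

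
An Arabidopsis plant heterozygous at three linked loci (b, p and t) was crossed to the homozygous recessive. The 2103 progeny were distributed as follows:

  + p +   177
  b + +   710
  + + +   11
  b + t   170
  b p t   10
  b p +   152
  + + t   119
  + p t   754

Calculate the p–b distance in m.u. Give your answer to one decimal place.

The two most frequent reciprocal classes, + p t and b + +, are the parental types, so the F1 was + p t / b + +.
The two rarest classes, b p t and + + +, are the double crossovers. Comparing them with the parentals, only the b allele has switched, so b is the middle locus and the order is t – b – p.
Crossovers in the b–p interval produce the single-crossover classes + + t and b p + (119 + 152 = 271) plus the double crossovers (21).
RF(b–p) = (271 + 21) / 2103 = 292/2103 = 0.1388 → 13.9 m.u.

13.9 m.u.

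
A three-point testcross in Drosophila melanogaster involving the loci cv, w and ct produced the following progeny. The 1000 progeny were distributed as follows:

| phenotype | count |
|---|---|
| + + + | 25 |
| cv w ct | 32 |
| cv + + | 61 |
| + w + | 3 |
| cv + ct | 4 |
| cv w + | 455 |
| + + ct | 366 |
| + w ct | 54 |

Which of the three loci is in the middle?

The two most frequent reciprocal classes, cv w + and + + ct, are the parental types, so the F1 was cv w + / + + ct.
The two rarest classes, + w + and cv + ct, are the double crossovers. Comparing them with the parentals, only the cv allele has switched, so cv is the middle locus and the order is w – cv – ct.

cv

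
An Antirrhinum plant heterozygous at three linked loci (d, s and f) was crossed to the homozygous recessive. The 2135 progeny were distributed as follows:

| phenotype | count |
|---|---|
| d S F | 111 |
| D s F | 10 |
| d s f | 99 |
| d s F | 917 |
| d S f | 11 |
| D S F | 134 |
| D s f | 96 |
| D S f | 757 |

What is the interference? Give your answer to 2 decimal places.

0.23

The two most frequent reciprocal classes, d s F and D S f, are the parental types, so the F1 was d s F / D S f.
The two rarest classes, D s F and d S f, are the double crossovers. Comparing them with the parentals, only the d allele has switched, so d is the middle locus and the order is s – d – f.
s–d: (207 + 21)/2135 = 0.1068; d–f: (233 + 21)/2135 = 0.1190.
Expected DCO frequency = 0.1068 × 0.1190 ≈ 0.01271; observed = 21/2135 ≈ 0.00984.
Coefficient of coincidence = 0.00984/0.01271 ≈ 0.77; interference = 1 − 0.77 = 0.23.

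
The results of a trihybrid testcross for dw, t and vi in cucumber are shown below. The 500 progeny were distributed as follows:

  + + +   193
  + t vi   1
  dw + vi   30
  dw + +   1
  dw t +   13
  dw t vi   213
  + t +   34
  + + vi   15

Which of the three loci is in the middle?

dw

The two most frequent reciprocal classes, dw t vi and + + +, are the parental types, so the F1 was dw t vi / + + +.
The two rarest classes, + t vi and dw + +, are the double crossovers. Comparing them with the parentals, only the dw allele has switched, so dw is the middle locus and the order is vi – dw – t.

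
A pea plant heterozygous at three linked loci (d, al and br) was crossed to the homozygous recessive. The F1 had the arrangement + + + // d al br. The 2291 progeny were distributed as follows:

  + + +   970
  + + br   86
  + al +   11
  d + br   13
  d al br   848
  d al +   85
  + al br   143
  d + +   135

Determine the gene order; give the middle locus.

The two rarest classes, + al + and d + br, are the double crossovers. Comparing them with the parentals, only the al allele has switched, so al is the middle locus and the order is d – al – br.

al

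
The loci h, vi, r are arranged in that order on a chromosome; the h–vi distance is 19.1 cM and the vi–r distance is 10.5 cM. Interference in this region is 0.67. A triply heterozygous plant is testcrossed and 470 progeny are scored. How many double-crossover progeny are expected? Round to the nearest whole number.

Map distances give recombination frequencies of 0.191 and 0.105 for the two intervals.
With interference 0.67 (so coincidence = 0.33), expected double-crossover frequency = 0.191 × 0.105 × 0.33 = 0.00662.
Expected number = 0.00662 × 470 = 3.11 ≈ 3.

3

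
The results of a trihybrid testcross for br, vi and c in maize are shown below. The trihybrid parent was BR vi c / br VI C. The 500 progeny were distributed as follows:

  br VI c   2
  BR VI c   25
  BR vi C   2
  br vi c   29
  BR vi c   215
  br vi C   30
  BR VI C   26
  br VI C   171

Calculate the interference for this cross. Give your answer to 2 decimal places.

The two rarest classes, BR vi C and br VI c, are the double crossovers. Comparing them with the parentals, only the c allele has switched, so c is the middle locus and the order is vi – c – br.
vi–c: (55 + 4)/500 = 0.1180; c–br: (55 + 4)/500 = 0.1180.
Expected DCO frequency = 0.1180 × 0.1180 ≈ 0.01392; observed = 4/500 ≈ 0.00800.
Coefficient of coincidence = 0.00800/0.01392 ≈ 0.57; interference = 1 − 0.57 = 0.43.

0.43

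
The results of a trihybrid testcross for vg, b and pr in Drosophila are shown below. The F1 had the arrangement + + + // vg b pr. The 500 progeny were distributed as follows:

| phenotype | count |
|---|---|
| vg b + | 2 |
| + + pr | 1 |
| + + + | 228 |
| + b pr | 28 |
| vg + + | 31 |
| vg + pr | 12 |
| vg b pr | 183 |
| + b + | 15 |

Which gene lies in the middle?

pr

The two rarest classes, + + pr and vg b +, are the double crossovers. Comparing them with the parentals, only the pr allele has switched, so pr is the middle locus and the order is vg – pr – b.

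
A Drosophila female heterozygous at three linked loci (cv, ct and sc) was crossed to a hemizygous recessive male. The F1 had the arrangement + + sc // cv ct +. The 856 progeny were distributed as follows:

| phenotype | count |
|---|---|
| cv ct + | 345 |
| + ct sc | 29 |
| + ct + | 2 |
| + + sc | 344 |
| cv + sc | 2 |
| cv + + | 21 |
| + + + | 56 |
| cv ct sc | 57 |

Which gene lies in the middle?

The two rarest classes, cv + sc and + ct +, are the double crossovers. Comparing them with the parentals, only the cv allele has switched, so cv is the middle locus and the order is sc – cv – ct.

cv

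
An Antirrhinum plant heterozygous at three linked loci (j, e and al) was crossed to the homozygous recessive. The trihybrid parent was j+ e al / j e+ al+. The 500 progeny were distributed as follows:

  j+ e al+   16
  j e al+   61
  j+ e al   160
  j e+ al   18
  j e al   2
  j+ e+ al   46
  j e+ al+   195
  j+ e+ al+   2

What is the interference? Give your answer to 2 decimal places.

0.53

The two rarest classes, j e al and j+ e+ al+, are the double crossovers. Comparing them with the parentals, only the j allele has switched, so j is the middle locus and the order is e – j – al.
e–j: (107 + 4)/500 = 0.2220; j–al: (34 + 4)/500 = 0.0760.
Expected DCO frequency = 0.2220 × 0.0760 ≈ 0.01687; observed = 4/500 ≈ 0.00800.
Coefficient of coincidence = 0.00800/0.01687 ≈ 0.47; interference = 1 − 0.47 = 0.53.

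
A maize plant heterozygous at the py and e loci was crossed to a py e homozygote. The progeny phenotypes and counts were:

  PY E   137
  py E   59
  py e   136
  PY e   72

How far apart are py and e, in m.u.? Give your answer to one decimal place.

32.4 m.u.

The two most frequent classes, PY E (137) and py e (136), are the parental types, so the F1 was PY E / py e.
The recombinant classes are PY e and py E: 72 + 59 = 131.
Recombination frequency = 131/404 = 0.3243 ≈ 32.4%, i.e. 32.4 m.u.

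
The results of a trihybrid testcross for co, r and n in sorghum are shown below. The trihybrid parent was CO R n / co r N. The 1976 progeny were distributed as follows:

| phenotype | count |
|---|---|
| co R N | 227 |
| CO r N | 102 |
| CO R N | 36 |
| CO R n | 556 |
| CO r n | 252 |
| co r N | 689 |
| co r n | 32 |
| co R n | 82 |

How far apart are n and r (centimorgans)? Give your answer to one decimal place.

The two rarest classes, CO R N and co r n, are the double crossovers. Comparing them with the parentals, only the n allele has switched, so n is the middle locus and the order is r – n – co.
Crossovers in the r–n interval produce the single-crossover classes CO r n and co R N (252 + 227 = 479) plus the double crossovers (68).
RF(r–n) = (479 + 68) / 1976 = 547/1976 = 0.2768 → 27.7 centimorgans.

27.7 centimorgans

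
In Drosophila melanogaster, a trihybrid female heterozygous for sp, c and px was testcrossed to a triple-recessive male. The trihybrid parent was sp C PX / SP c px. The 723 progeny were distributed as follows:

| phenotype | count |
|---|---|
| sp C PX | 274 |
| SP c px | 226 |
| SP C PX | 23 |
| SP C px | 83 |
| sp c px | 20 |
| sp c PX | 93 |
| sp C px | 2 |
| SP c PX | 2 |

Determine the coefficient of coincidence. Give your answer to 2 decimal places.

0.34

The two rarest classes, sp C px and SP c PX, are the double crossovers. Comparing them with the parentals, only the px allele has switched, so px is the middle locus and the order is c – px – sp.
c–px: (176 + 4)/723 = 0.2490; px–sp: (43 + 4)/723 = 0.0650.
Expected DCO frequency = 0.2490 × 0.0650 ≈ 0.01619; observed = 4/723 ≈ 0.00553.
Coefficient of coincidence = 0.00553/0.01619 ≈ 0.34.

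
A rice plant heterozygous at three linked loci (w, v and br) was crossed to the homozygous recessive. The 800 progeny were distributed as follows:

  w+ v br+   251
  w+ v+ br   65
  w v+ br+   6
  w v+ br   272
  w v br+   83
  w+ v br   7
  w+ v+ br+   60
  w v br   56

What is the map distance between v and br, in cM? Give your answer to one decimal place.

The two most frequent reciprocal classes, w v+ br and w+ v br+, are the parental types, so the F1 was w v+ br / w+ v br+.
The two rarest classes, w v+ br+ and w+ v br, are the double crossovers. Comparing them with the parentals, only the br allele has switched, so br is the middle locus and the order is v – br – w.
Crossovers in the v–br interval produce the single-crossover classes w v br and w+ v+ br+ (56 + 60 = 116) plus the double crossovers (13).
RF(v–br) = (116 + 13) / 800 = 129/800 = 0.1613 → 16.1 cM.

16.1 cM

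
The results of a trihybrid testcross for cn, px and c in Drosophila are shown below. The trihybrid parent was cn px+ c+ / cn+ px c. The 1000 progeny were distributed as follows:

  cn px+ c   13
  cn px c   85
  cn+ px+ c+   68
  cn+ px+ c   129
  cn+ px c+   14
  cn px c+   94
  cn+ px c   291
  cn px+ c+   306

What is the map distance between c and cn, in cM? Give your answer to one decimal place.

18.0 cM

The two rarest classes, cn px+ c and cn+ px c+, are the double crossovers. Comparing them with the parentals, only the c allele has switched, so c is the middle locus and the order is cn – c – px.
Crossovers in the cn–c interval produce the single-crossover classes cn+ px+ c+ and cn px c (68 + 85 = 153) plus the double crossovers (27).
RF(cn–c) = (153 + 27) / 1000 = 180/1000 = 0.1800 → 18.0 cM.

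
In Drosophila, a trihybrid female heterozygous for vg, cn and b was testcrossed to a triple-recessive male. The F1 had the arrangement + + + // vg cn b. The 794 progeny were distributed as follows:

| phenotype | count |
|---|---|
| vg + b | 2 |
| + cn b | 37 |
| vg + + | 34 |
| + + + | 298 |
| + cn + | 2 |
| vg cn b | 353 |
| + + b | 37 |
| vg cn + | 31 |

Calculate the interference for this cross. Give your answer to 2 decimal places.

0.41

The two rarest classes, + cn + and vg + b, are the double crossovers. Comparing them with the parentals, only the cn allele has switched, so cn is the middle locus and the order is vg – cn – b.
vg–cn: (71 + 4)/794 = 0.0945; cn–b: (68 + 4)/794 = 0.0907.
Expected DCO frequency = 0.0945 × 0.0907 ≈ 0.00857; observed = 4/794 ≈ 0.00504.
Coefficient of coincidence = 0.00504/0.00857 ≈ 0.59; interference = 1 − 0.59 = 0.41.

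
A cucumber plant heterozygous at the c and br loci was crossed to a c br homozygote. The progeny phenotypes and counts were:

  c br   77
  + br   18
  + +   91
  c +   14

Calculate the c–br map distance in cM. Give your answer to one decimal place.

The two most frequent classes, + + (91) and c br (77), are the parental types, so the F1 was + + / c br.
The recombinant classes are + br and c +: 18 + 14 = 32.
Recombination frequency = 32/200 = 0.1600 ≈ 16.0%, i.e. 16.0 cM.

16.0 cM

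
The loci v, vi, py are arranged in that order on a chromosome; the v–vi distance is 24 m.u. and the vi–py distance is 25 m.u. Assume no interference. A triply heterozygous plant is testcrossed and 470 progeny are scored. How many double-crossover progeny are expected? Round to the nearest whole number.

Map distances give recombination frequencies of 0.240 and 0.250 for the two intervals.
With no interference, expected double-crossover frequency = 0.240 × 0.250 = 0.06000.
Expected number = 0.06000 × 470 = 28.20 ≈ 28.

28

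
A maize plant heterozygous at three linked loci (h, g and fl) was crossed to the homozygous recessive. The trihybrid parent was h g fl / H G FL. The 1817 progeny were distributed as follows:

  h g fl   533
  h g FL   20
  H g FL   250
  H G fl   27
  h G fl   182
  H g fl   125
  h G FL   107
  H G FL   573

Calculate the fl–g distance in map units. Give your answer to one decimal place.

The two rarest classes, h g FL and H G fl, are the double crossovers. Comparing them with the parentals, only the fl allele has switched, so fl is the middle locus and the order is h – fl – g.
Crossovers in the fl–g interval produce the single-crossover classes h G fl and H g FL (182 + 250 = 432) plus the double crossovers (47).
RF(fl–g) = (432 + 47) / 1817 = 479/1817 = 0.2636 → 26.4 map units.

26.4 map units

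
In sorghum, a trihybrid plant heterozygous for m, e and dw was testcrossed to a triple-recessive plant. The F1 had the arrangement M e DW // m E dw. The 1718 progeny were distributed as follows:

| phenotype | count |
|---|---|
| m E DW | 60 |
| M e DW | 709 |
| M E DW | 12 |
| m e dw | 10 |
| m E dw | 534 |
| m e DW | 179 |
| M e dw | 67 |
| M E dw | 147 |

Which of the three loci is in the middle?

e

The two rarest classes, M E DW and m e dw, are the double crossovers. Comparing them with the parentals, only the e allele has switched, so e is the middle locus and the order is dw – e – m.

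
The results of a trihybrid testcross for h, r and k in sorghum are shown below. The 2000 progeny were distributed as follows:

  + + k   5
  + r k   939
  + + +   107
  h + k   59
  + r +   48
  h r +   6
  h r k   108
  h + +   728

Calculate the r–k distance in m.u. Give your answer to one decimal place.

The two most frequent reciprocal classes, + r k and h + +, are the parental types, so the F1 was + r k / h + +.
The two rarest classes, + + k and h r +, are the double crossovers. Comparing them with the parentals, only the r allele has switched, so r is the middle locus and the order is h – r – k.
Crossovers in the r–k interval produce the single-crossover classes + r + and h + k (48 + 59 = 107) plus the double crossovers (11).
RF(r–k) = (107 + 11) / 2000 = 118/2000 = 0.0590 → 5.9 m.u.

5.9 m.u.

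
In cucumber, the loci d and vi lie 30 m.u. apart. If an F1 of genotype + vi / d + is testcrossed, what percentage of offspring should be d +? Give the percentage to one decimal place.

A map distance of 30 m.u. corresponds to a recombination frequency of 0.300.
The F1 is + vi / d +, so d + is a parental gamete class with expected frequency (1 − r)/2 = 0.700/2 = 0.3500.
That is 0.3500 = 35.0% of the progeny.

35.0%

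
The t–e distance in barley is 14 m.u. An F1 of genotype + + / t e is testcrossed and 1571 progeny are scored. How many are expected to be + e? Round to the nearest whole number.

A map distance of 14 m.u. corresponds to a recombination frequency of 0.140.
The F1 is + + / t e, so + e is a recombinant gamete class with expected frequency r/2 = 0.140/2 = 0.0700.
Expected number = 0.0700 × 1571 = 109.97 ≈ 110.

110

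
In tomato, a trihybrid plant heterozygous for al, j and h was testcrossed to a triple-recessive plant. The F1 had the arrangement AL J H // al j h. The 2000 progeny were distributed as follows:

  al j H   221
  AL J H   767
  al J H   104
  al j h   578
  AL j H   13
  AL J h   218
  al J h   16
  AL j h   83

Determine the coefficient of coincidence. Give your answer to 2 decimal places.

0.57

The two rarest classes, AL j H and al J h, are the double crossovers. Comparing them with the parentals, only the j allele has switched, so j is the middle locus and the order is al – j – h.
al–j: (187 + 29)/2000 = 0.1080; j–h: (439 + 29)/2000 = 0.2340.
Expected DCO frequency = 0.1080 × 0.2340 ≈ 0.02527; observed = 29/2000 ≈ 0.01450.
Coefficient of coincidence = 0.01450/0.02527 ≈ 0.57.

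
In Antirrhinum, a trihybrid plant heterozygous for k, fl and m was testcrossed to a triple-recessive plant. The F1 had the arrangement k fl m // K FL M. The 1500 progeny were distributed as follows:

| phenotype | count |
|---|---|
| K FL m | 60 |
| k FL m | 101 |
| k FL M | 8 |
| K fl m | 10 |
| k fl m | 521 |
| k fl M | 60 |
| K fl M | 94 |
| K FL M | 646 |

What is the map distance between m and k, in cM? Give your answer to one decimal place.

9.2 cM

The two rarest classes, K fl m and k FL M, are the double crossovers. Comparing them with the parentals, only the k allele has switched, so k is the middle locus and the order is fl – k – m.
Crossovers in the k–m interval produce the single-crossover classes k fl M and K FL m (60 + 60 = 120) plus the double crossovers (18).
RF(k–m) = (120 + 18) / 1500 = 138/1500 = 0.0920 → 9.2 cM.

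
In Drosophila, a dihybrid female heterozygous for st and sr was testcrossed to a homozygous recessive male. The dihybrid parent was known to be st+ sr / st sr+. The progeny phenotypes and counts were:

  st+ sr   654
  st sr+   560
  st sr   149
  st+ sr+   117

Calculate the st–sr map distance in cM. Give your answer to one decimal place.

18.0 cM

The recombinant classes are st+ sr+ and st sr: 117 + 149 = 266.
Recombination frequency = 266/1480 = 0.1797 ≈ 18.0%, i.e. 18.0 cM.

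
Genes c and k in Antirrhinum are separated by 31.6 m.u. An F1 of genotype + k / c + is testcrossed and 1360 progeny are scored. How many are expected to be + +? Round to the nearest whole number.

215

A map distance of 31.6 m.u. corresponds to a recombination frequency of 0.316.
The F1 is + k / c +, so + + is a recombinant gamete class with expected frequency r/2 = 0.316/2 = 0.1580.
Expected number = 0.1580 × 1360 = 214.88 ≈ 215.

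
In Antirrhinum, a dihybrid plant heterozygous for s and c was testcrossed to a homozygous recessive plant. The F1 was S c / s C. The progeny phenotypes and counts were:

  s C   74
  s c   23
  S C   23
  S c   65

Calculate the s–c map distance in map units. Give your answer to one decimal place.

The recombinant classes are S C and s c: 23 + 23 = 46.
Recombination frequency = 46/185 = 0.2486 ≈ 24.9%, i.e. 24.9 map units.

24.9 map units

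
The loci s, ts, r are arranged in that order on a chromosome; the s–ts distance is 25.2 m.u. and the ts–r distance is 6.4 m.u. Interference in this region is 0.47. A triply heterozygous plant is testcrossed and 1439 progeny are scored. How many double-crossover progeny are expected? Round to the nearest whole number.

12

Map distances give recombination frequencies of 0.252 and 0.064 for the two intervals.
With interference 0.47 (so coincidence = 0.53), expected double-crossover frequency = 0.252 × 0.064 × 0.53 = 0.00855.
Expected number = 0.00855 × 1439 = 12.30 ≈ 12.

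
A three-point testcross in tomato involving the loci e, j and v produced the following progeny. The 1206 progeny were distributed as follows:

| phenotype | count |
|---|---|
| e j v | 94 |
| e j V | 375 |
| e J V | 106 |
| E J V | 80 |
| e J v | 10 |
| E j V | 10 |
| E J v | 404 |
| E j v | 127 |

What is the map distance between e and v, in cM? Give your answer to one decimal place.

16.1 cM

The two most frequent reciprocal classes, E J v and e j V, are the parental types, so the F1 was E J v / e j V.
The two rarest classes, e J v and E j V, are the double crossovers. Comparing them with the parentals, only the e allele has switched, so e is the middle locus and the order is v – e – j.
Crossovers in the v–e interval produce the single-crossover classes E J V and e j v (80 + 94 = 174) plus the double crossovers (20).
RF(v–e) = (174 + 20) / 1206 = 194/1206 = 0.1609 → 16.1 cM.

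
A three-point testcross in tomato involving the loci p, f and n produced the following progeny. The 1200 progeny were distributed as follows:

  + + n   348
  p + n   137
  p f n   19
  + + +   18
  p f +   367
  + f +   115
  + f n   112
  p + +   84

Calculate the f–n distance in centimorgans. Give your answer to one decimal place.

19.4 centimorgans

The two most frequent reciprocal classes, p f + and + + n, are the parental types, so the F1 was p f + / + + n.
The two rarest classes, p f n and + + +, are the double crossovers. Comparing them with the parentals, only the n allele has switched, so n is the middle locus and the order is p – n – f.
Crossovers in the n–f interval produce the single-crossover classes p + + and + f n (84 + 112 = 196) plus the double crossovers (37).
RF(n–f) = (196 + 37) / 1200 = 233/1200 = 0.1942 → 19.4 centimorgans.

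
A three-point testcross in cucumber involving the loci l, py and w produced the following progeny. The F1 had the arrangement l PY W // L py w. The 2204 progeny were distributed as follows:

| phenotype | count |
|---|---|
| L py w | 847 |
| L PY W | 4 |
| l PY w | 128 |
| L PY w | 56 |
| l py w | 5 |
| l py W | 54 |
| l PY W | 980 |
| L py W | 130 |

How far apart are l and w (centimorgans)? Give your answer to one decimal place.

The two rarest classes, L PY W and l py w, are the double crossovers. Comparing them with the parentals, only the l allele has switched, so l is the middle locus and the order is w – l – py.
Crossovers in the w–l interval produce the single-crossover classes l PY w and L py W (128 + 130 = 258) plus the double crossovers (9).
RF(w–l) = (258 + 9) / 2204 = 267/2204 = 0.1211 → 12.1 centimorgans.

12.1 centimorgans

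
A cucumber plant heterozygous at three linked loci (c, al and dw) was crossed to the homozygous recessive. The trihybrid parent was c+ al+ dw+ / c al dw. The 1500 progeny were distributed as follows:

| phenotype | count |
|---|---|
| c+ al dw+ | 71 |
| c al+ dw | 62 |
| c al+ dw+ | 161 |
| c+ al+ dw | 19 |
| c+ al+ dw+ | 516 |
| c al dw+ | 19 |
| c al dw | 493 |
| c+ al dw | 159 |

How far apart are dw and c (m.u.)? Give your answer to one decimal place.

The two rarest classes, c+ al+ dw and c al dw+, are the double crossovers. Comparing them with the parentals, only the dw allele has switched, so dw is the middle locus and the order is c – dw – al.
Crossovers in the c–dw interval produce the single-crossover classes c al+ dw+ and c+ al dw (161 + 159 = 320) plus the double crossovers (38).
RF(c–dw) = (320 + 38) / 1500 = 358/1500 = 0.2387 → 23.9 m.u.

23.9 m.u.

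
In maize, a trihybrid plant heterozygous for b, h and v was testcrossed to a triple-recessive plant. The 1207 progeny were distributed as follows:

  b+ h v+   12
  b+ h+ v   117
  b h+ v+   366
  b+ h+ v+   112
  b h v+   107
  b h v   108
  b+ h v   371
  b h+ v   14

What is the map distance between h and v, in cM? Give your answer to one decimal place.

20.7 cM

The two most frequent reciprocal classes, b+ h v and b h+ v+, are the parental types, so the F1 was b+ h v / b h+ v+.
The two rarest classes, b+ h v+ and b h+ v, are the double crossovers. Comparing them with the parentals, only the v allele has switched, so v is the middle locus and the order is b – v – h.
Crossovers in the v–h interval produce the single-crossover classes b+ h+ v and b h v+ (117 + 107 = 224) plus the double crossovers (26).
RF(v–h) = (224 + 26) / 1207 = 250/1207 = 0.2071 → 20.7 cM.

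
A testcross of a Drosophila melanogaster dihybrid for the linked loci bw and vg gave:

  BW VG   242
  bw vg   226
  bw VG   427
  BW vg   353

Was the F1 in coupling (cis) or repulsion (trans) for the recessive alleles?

The two most frequent classes are BW vg (353) and bw VG (427); these are the parental (non-recombinant) types.
So the F1 carried BW vg on one chromosome and bw VG on the other — the recessive alleles are on opposite chromosomes (trans / repulsion).

trans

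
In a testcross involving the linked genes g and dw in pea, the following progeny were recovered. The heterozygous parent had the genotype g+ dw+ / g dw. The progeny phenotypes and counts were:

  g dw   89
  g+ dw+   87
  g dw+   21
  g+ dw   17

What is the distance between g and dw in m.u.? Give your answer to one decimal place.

The recombinant classes are g+ dw and g dw+: 17 + 21 = 38.
Recombination frequency = 38/214 = 0.1776 ≈ 17.8%, i.e. 17.8 m.u.

17.8 m.u.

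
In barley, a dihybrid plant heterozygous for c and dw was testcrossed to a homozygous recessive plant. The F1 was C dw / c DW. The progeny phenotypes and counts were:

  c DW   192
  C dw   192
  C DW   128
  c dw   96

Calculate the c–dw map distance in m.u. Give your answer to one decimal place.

The recombinant classes are C DW and c dw: 128 + 96 = 224.
Recombination frequency = 224/608 = 0.3684 ≈ 36.8%, i.e. 36.8 m.u.

36.8 m.u.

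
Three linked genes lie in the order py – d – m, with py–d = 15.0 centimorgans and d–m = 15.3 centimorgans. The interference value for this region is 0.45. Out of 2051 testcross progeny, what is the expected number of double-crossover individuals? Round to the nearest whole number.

26

Map distances give recombination frequencies of 0.150 and 0.153 for the two intervals.
With interference 0.45 (so coincidence = 0.55), expected double-crossover frequency = 0.150 × 0.153 × 0.55 = 0.01262.
Expected number = 0.01262 × 2051 = 25.89 ≈ 26.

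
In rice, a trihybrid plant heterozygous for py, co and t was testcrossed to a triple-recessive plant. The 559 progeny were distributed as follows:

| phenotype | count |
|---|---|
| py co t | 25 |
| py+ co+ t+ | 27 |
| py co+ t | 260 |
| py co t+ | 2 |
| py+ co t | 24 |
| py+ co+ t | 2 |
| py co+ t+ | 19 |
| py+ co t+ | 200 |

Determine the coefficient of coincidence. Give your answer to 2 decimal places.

The two most frequent reciprocal classes, py+ co t+ and py co+ t, are the parental types, so the F1 was py+ co t+ / py co+ t.
The two rarest classes, py co t+ and py+ co+ t, are the double crossovers. Comparing them with the parentals, only the py allele has switched, so py is the middle locus and the order is co – py – t.
co–py: (52 + 4)/559 = 0.1002; py–t: (43 + 4)/559 = 0.0841.
Expected DCO frequency = 0.1002 × 0.0841 ≈ 0.00843; observed = 4/559 ≈ 0.00716.
Coefficient of coincidence = 0.00716/0.00843 ≈ 0.85.

0.85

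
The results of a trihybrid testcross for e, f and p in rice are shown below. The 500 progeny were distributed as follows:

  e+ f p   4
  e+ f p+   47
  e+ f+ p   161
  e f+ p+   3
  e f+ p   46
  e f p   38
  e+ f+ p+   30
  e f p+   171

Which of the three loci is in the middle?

f

The two most frequent reciprocal classes, e f p+ and e+ f+ p, are the parental types, so the F1 was e f p+ / e+ f+ p.
The two rarest classes, e f+ p+ and e+ f p, are the double crossovers. Comparing them with the parentals, only the f allele has switched, so f is the middle locus and the order is p – f – e.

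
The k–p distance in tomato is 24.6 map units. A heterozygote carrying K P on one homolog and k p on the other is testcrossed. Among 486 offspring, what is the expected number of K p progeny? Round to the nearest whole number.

60

A map distance of 24.6 map units corresponds to a recombination frequency of 0.246.
The F1 is K P / k p, so K p is a recombinant gamete class with expected frequency r/2 = 0.246/2 = 0.1230.
Expected number = 0.1230 × 486 = 59.78 ≈ 60.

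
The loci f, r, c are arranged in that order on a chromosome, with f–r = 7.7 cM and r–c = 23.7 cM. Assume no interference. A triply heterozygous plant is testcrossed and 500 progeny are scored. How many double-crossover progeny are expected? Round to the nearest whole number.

9

Map distances give recombination frequencies of 0.077 and 0.237 for the two intervals.
With no interference, expected double-crossover frequency = 0.077 × 0.237 = 0.01825.
Expected number = 0.01825 × 500 = 9.12 ≈ 9.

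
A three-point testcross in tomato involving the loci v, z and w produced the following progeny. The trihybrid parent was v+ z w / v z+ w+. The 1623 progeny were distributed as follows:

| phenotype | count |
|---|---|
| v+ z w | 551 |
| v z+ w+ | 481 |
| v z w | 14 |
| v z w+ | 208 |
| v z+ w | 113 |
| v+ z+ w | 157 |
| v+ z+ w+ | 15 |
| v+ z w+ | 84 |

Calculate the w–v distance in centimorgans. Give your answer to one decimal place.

The two rarest classes, v z w and v+ z+ w+, are the double crossovers. Comparing them with the parentals, only the v allele has switched, so v is the middle locus and the order is z – v – w.
Crossovers in the v–w interval produce the single-crossover classes v+ z w+ and v z+ w (84 + 113 = 197) plus the double crossovers (29).
RF(v–w) = (197 + 29) / 1623 = 226/1623 = 0.1392 → 13.9 centimorgans.

13.9 centimorgans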